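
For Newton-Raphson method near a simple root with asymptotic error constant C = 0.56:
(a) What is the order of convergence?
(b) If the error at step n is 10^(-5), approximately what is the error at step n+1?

(a) Newton-Raphson has quadratic (order 2) convergence near simple roots.
    This means |e_{n+1}| ≈ C|e_n|².

(b) With |e_n| = 10^(-5) and C = 0.56:
    |e_{n+1}| ≈ 0.56 × (10^(-5))² = 0.56 × 10^(-10)

(a) 2 (quadratic); (b) |e_{n+1}| ≈ 5.600e-11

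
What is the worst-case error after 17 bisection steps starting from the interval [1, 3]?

Bisection error bound: |error| ≤ (b-a)/2^n
|error| ≤ (3 - 1)/2^17 = 2/2^17
|error| ≤ 0.0000152588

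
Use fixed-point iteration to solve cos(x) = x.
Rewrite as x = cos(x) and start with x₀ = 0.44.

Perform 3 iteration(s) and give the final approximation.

Equation: cos(x) = x
Fixed-point form: x = cos(x)
x₀ = 0.44

x_1 = g(0.440000) = 0.904752
x_2 = g(0.904752) = 0.617881
x_3 = g(0.617881) = 0.815108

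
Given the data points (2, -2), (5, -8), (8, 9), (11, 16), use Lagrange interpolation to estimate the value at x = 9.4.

Lagrange interpolation formula:
P(x) = Σ yᵢ × Lᵢ(x)
where Lᵢ(x) = Π_{j≠i} (x - xⱼ)/(xᵢ - xⱼ)

L_0(9.4) = (9.4 - 5)/(2 - 5) × (9.4 - 8)/(2 - 8) × (9.4 - 11)/(2 - 11) = 0.060840
L_1(9.4) = (9.4 - 2)/(5 - 2) × (9.4 - 8)/(5 - 8) × (9.4 - 11)/(5 - 11) = -0.306963
L_2(9.4) = (9.4 - 2)/(8 - 2) × (9.4 - 5)/(8 - 5) × (9.4 - 11)/(8 - 11) = 0.964741
L_3(9.4) = (9.4 - 2)/(11 - 2) × (9.4 - 5)/(11 - 5) × (9.4 - 8)/(11 - 8) = 0.281383

P(9.4) = (-2)×L_0(9.4) + (-8)×L_1(9.4) + 9×L_2(9.4) + 16×L_3(9.4)
P(9.4) = 15.518815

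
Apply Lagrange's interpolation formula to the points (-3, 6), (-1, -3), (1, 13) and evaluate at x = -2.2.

Lagrange interpolation formula:
P(x) = Σ yᵢ × Lᵢ(x)
where Lᵢ(x) = Π_{j≠i} (x - xⱼ)/(xᵢ - xⱼ)

L_0(-2.2) = (-2.2 - (-1))/(-3 - (-1)) × (-2.2 - 1)/(-3 - 1) = 0.480000
L_1(-2.2) = (-2.2 - (-3))/(-1 - (-3)) × (-2.2 - 1)/(-1 - 1) = 0.640000
L_2(-2.2) = (-2.2 - (-3))/(1 - (-3)) × (-2.2 - (-1))/(1 - (-1)) = -0.120000

P(-2.2) = 6×L_0(-2.2) + (-3)×L_1(-2.2) + 13×L_2(-2.2)
P(-2.2) = -0.600000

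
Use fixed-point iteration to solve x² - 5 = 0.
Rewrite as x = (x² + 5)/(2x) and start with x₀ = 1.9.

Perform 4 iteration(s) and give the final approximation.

Equation: x² - 5 = 0
Fixed-point form: x = (x² + 5)/(2x)
x₀ = 1.9

x_1 = g(1.900000) = 2.265789
x_2 = g(2.265789) = 2.236263
x_3 = g(2.236263) = 2.236068
x_4 = g(2.236068) = 2.236068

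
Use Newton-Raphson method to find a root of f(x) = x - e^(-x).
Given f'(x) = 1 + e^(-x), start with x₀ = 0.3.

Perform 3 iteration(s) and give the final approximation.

f(x) = x - e^(-x)
f'(x) = 1 + e^(-x)
x₀ = 0.3

Newton-Raphson formula: x_{n+1} = x_n - f(x_n)/f'(x_n)

Iteration 1:
  f(0.300000) = -0.440818
  f'(0.300000) = 1.740818
  x_1 = 0.300000 - (-0.440818)/1.740818 = 0.553225
Iteration 2:
  f(0.553225) = -0.021868
  f'(0.553225) = 1.575092
  x_2 = 0.553225 - (-0.021868)/1.575092 = 0.567108
Iteration 3:
  f(0.567108) = -0.000055
  f'(0.567108) = 1.567163
  x_3 = 0.567108 - (-0.000055)/1.567163 = 0.567143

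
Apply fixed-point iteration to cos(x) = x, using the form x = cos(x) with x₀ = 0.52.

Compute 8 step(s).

Equation: cos(x) = x
Fixed-point form: x = cos(x)
x₀ = 0.52

x_1 = g(0.520000) = 0.867819
x_2 = g(0.867819) = 0.646492
x_3 = g(0.646492) = 0.798202
x_4 = g(0.798202) = 0.697995
x_5 = g(0.697995) = 0.766132
x_6 = g(0.766132) = 0.720598
x_7 = g(0.720598) = 0.751411
x_8 = g(0.751411) = 0.730726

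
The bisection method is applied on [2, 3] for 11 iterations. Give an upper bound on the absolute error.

Bisection error bound: |error| ≤ (b-a)/2^n
|error| ≤ (3 - 2)/2^11 = 1/2^11
|error| ≤ 0.0004882812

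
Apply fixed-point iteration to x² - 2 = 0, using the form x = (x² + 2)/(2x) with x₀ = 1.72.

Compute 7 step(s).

Equation: x² - 2 = 0
Fixed-point form: x = (x² + 2)/(2x)
x₀ = 1.72

x_1 = g(1.720000) = 1.441395
x_2 = g(1.441395) = 1.414470
x_3 = g(1.414470) = 1.414214
x_4 = g(1.414214) = 1.414214
x_5 = g(1.414214) = 1.414214
x_6 = g(1.414214) = 1.414214
x_7 = g(1.414214) = 1.414214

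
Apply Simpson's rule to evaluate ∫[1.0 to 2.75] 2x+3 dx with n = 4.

f(x) = 2x+3
a = 1.0, b = 2.75, n = 4
h = (b - a)/n = 0.437500

Simpson's rule: (h/3)[f(x₀) + 4f(x₁) + 2f(x₂) + ... + f(xₙ)]

x_0 = 1.0000, f(x_0) = 5.000000, coefficient = 1
x_1 = 1.4375, f(x_1) = 5.875000, coefficient = 4
x_2 = 1.8750, f(x_2) = 6.750000, coefficient = 2
x_3 = 2.3125, f(x_3) = 7.625000, coefficient = 4
x_4 = 2.7500, f(x_4) = 8.500000, coefficient = 1

I ≈ (0.437500/3) × 81.000000 = 11.812500
Exact value: 11.812500
Error: 0.000000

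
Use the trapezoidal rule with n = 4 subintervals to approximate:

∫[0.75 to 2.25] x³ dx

f(x) = x³
a = 0.75, b = 2.25, n = 4
h = (b - a)/n = 0.375000

Trapezoidal rule: (h/2)[f(x₀) + 2f(x₁) + 2f(x₂) + ... + f(xₙ)]

x_0 = 0.7500, f(x_0) = 0.421875, coefficient = 1
x_1 = 1.1250, f(x_1) = 1.423828, coefficient = 2
x_2 = 1.5000, f(x_2) = 3.375000, coefficient = 2
x_3 = 1.8750, f(x_3) = 6.591797, coefficient = 2
x_4 = 2.2500, f(x_4) = 11.390625, coefficient = 1

I ≈ (0.375000/2) × 34.593750 = 6.486328
Exact value: 6.328125
Error: 0.158203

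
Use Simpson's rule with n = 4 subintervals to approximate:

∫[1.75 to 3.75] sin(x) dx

f(x) = sin(x)
a = 1.75, b = 3.75, n = 4
h = (b - a)/n = 0.500000

Simpson's rule: (h/3)[f(x₀) + 4f(x₁) + 2f(x₂) + ... + f(xₙ)]

x_0 = 1.7500, f(x_0) = 0.983986, coefficient = 1
x_1 = 2.2500, f(x_1) = 0.778073, coefficient = 4
x_2 = 2.7500, f(x_2) = 0.381661, coefficient = 2
x_3 = 3.2500, f(x_3) = -0.108195, coefficient = 4
x_4 = 3.7500, f(x_4) = -0.571561, coefficient = 1

I ≈ (0.500000/3) × 3.855259 = 0.642543
Exact value: 0.642313
Error: 0.000230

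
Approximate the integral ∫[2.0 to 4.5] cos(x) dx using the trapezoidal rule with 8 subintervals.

f(x) = cos(x)
a = 2.0, b = 4.5, n = 8
h = (b - a)/n = 0.312500

Trapezoidal rule: (h/2)[f(x₀) + 2f(x₁) + 2f(x₂) + ... + f(xₙ)]

x_0 = 2.0000, f(x_0) = -0.416147, coefficient = 1
x_1 = 2.3125, f(x_1) = -0.675545, coefficient = 2
x_2 = 2.6250, f(x_2) = -0.869507, coefficient = 2
x_3 = 2.9375, f(x_3) = -0.979245, coefficient = 2
x_4 = 3.2500, f(x_4) = -0.994130, coefficient = 2
x_5 = 3.5625, f(x_5) = -0.912719, coefficient = 2
x_6 = 3.8750, f(x_6) = -0.742898, coefficient = 2
x_7 = 4.1875, f(x_7) = -0.501117, coefficient = 2
x_8 = 4.5000, f(x_8) = -0.210796, coefficient = 1

I ≈ (0.312500/2) × -11.977264 = -1.871447
Exact value: -1.886828
Error: 0.015380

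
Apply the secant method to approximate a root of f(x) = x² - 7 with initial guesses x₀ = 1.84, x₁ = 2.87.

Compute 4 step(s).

f(x) = x² - 7
x₀ = 1.84, x₁ = 2.87

Secant formula: x_{n+1} = x_n - f(x_n)(x_n - x_{n-1})/(f(x_n) - f(x_{n-1}))

Iteration 1:
  f(1.840000) = -3.614400
  f(2.870000) = 1.236900
  x_2 = 2.870000 - 1.236900×(2.870000 - 1.840000)/(1.236900 - (-3.614400))
       = 2.607389
Iteration 2:
  f(2.870000) = 1.236900
  f(2.607389) = -0.201525
  x_3 = 2.607389 - (-0.201525)×(2.607389 - 2.870000)/(-0.201525 - 1.236900)
       = 2.644181
Iteration 3:
  f(2.607389) = -0.201525
  f(2.644181) = -0.008308
  x_4 = 2.644181 - (-0.008308)×(2.644181 - 2.607389)/(-0.008308 - (-0.201525))
       = 2.645763
Iteration 4:
  f(2.644181) = -0.008308
  f(2.645763) = 0.000061
  x_5 = 2.645763 - 0.000061×(2.645763 - 2.644181)/(0.000061 - (-0.008308))
       = 2.645751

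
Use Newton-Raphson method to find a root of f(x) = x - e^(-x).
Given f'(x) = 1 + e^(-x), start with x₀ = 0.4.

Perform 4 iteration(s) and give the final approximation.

f(x) = x - e^(-x)
f'(x) = 1 + e^(-x)
x₀ = 0.4

Newton-Raphson formula: x_{n+1} = x_n - f(x_n)/f'(x_n)

Iteration 1:
  f(0.400000) = -0.270320
  f'(0.400000) = 1.670320
  x_1 = 0.400000 - (-0.270320)/1.670320 = 0.561837
Iteration 2:
  f(0.561837) = -0.008323
  f'(0.561837) = 1.570161
  x_2 = 0.561837 - (-0.008323)/1.570161 = 0.567138
Iteration 3:
  f(0.567138) = -0.000008
  f'(0.567138) = 1.567146
  x_3 = 0.567138 - (-0.000008)/1.567146 = 0.567143
Iteration 4:
  f(0.567143) = 0.000000
  f'(0.567143) = 1.567143
  x_4 = 0.567143 - 0.000000/1.567143 = 0.567143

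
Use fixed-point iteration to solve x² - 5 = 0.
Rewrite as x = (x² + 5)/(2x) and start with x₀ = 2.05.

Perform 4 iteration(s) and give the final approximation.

Equation: x² - 5 = 0
Fixed-point form: x = (x² + 5)/(2x)
x₀ = 2.05

x_1 = g(2.050000) = 2.244512
x_2 = g(2.244512) = 2.236084
x_3 = g(2.236084) = 2.236068
x_4 = g(2.236068) = 2.236068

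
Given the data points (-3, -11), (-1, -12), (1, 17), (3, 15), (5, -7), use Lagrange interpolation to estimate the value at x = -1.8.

Lagrange interpolation formula:
P(x) = Σ yᵢ × Lᵢ(x)
where Lᵢ(x) = Π_{j≠i} (x - xⱼ)/(xᵢ - xⱼ)

L_0(-1.8) = (-1.8 - (-1))/(-3 - (-1)) × (-1.8 - 1)/(-3 - 1) × (-1.8 - 3)/(-3 - 3) × (-1.8 - 5)/(-3 - 5) = 0.190400
L_1(-1.8) = (-1.8 - (-3))/(-1 - (-3)) × (-1.8 - 1)/(-1 - 1) × (-1.8 - 3)/(-1 - 3) × (-1.8 - 5)/(-1 - 5) = 1.142400
L_2(-1.8) = (-1.8 - (-3))/(1 - (-3)) × (-1.8 - (-1))/(1 - (-1)) × (-1.8 - 3)/(1 - 3) × (-1.8 - 5)/(1 - 5) = -0.489600
L_3(-1.8) = (-1.8 - (-3))/(3 - (-3)) × (-1.8 - (-1))/(3 - (-1)) × (-1.8 - 1)/(3 - 1) × (-1.8 - 5)/(3 - 5) = 0.190400
L_4(-1.8) = (-1.8 - (-3))/(5 - (-3)) × (-1.8 - (-1))/(5 - (-1)) × (-1.8 - 1)/(5 - 1) × (-1.8 - 3)/(5 - 3) = -0.033600

P(-1.8) = (-11)×L_0(-1.8) + (-12)×L_1(-1.8) + 17×L_2(-1.8) + 15×L_3(-1.8) + (-7)×L_4(-1.8)
P(-1.8) = -21.035200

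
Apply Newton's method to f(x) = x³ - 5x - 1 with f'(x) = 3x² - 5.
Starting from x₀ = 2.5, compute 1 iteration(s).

f(x) = x³ - 5x - 1
f'(x) = 3x² - 5
x₀ = 2.5

Newton-Raphson formula: x_{n+1} = x_n - f(x_n)/f'(x_n)

Iteration 1:
  f(2.500000) = 2.125000
  f'(2.500000) = 13.750000
  x_1 = 2.500000 - 2.125000/13.750000 = 2.345455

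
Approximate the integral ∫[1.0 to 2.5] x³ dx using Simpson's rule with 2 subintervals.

f(x) = x³
a = 1.0, b = 2.5, n = 2
h = (b - a)/n = 0.750000

Simpson's rule: (h/3)[f(x₀) + 4f(x₁) + 2f(x₂) + ... + f(xₙ)]

x_0 = 1.0000, f(x_0) = 1.000000, coefficient = 1
x_1 = 1.7500, f(x_1) = 5.359375, coefficient = 4
x_2 = 2.5000, f(x_2) = 15.625000, coefficient = 1

I ≈ (0.750000/3) × 38.062500 = 9.515625
Exact value: 9.515625
Error: 0.000000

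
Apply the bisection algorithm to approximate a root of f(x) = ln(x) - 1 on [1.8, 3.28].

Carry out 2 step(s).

f(x) = ln(x) - 1
Initial interval: [1.8, 3.28]

Iteration 1:
  c_1 = (1.800000 + 3.280000)/2 = 2.540000
  f(c_1) = f(2.540000) = -0.067836
  f(a) × f(c) ≥ 0, new interval: [2.540000, 3.280000]
Iteration 2:
  c_2 = (2.540000 + 3.280000)/2 = 2.910000
  f(c_2) = f(2.910000) = 0.068153
  f(a) × f(c) < 0, new interval: [2.540000, 2.910000]

After 2 iteration(s), the approximation is c_2 = 2.910000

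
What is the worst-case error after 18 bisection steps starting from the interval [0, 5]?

Bisection error bound: |error| ≤ (b-a)/2^n
|error| ≤ (5 - 0)/2^18 = 5/2^18
|error| ≤ 0.0000190735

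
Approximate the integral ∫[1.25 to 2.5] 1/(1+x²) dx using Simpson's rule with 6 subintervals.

f(x) = 1/(1+x²)
a = 1.25, b = 2.5, n = 6
h = (b - a)/n = 0.208333

Simpson's rule: (h/3)[f(x₀) + 4f(x₁) + 2f(x₂) + ... + f(xₙ)]

x_0 = 1.2500, f(x_0) = 0.390244, coefficient = 1
x_1 = 1.4583, f(x_1) = 0.319822, coefficient = 4
x_2 = 1.6667, f(x_2) = 0.264706, coefficient = 2
x_3 = 1.8750, f(x_3) = 0.221453, coefficient = 4
x_4 = 2.0833, f(x_4) = 0.187256, coefficient = 2
x_5 = 2.2917, f(x_5) = 0.159956, coefficient = 4
x_6 = 2.5000, f(x_6) = 0.137931, coefficient = 1

I ≈ (0.208333/3) × 4.237024 = 0.294238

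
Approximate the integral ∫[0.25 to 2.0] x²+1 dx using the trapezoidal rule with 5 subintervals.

f(x) = x²+1
a = 0.25, b = 2.0, n = 5
h = (b - a)/n = 0.350000

Trapezoidal rule: (h/2)[f(x₀) + 2f(x₁) + 2f(x₂) + ... + f(xₙ)]

x_0 = 0.2500, f(x_0) = 1.062500, coefficient = 1
x_1 = 0.6000, f(x_1) = 1.360000, coefficient = 2
x_2 = 0.9500, f(x_2) = 1.902500, coefficient = 2
x_3 = 1.3000, f(x_3) = 2.690000, coefficient = 2
x_4 = 1.6500, f(x_4) = 3.722500, coefficient = 2
x_5 = 2.0000, f(x_5) = 5.000000, coefficient = 1

I ≈ (0.350000/2) × 25.412500 = 4.447187
Exact value: 4.411458
Error: 0.035729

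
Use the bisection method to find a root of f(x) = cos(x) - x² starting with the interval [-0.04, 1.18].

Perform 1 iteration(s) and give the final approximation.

f(x) = cos(x) - x²
Initial interval: [-0.04, 1.18]

Iteration 1:
  c_1 = (-0.040000 + 1.180000)/2 = 0.570000
  f(c_1) = f(0.570000) = 0.517001
  f(a) × f(c) ≥ 0, new interval: [0.570000, 1.180000]

After 1 iteration(s), the approximation is c_1 = 0.570000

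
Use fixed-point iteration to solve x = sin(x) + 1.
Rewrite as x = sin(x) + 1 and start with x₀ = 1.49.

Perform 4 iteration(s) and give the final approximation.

Equation: x = sin(x) + 1
Fixed-point form: x = sin(x) + 1
x₀ = 1.49

x_1 = g(1.490000) = 1.996738
x_2 = g(1.996738) = 1.910650
x_3 = g(1.910650) = 1.942803
x_4 = g(1.942803) = 1.931600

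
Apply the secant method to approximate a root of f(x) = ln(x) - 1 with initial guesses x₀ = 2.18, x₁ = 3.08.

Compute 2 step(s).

f(x) = ln(x) - 1
x₀ = 2.18, x₁ = 3.08

Secant formula: x_{n+1} = x_n - f(x_n)(x_n - x_{n-1})/(f(x_n) - f(x_{n-1}))

Iteration 1:
  f(2.180000) = -0.220675
  f(3.080000) = 0.124930
  x_2 = 3.080000 - 0.124930×(3.080000 - 2.180000)/(0.124930 - (-0.220675))
       = 2.754667
Iteration 2:
  f(3.080000) = 0.124930
  f(2.754667) = 0.013297
  x_3 = 2.754667 - 0.013297×(2.754667 - 3.080000)/(0.013297 - 0.124930)
       = 2.715917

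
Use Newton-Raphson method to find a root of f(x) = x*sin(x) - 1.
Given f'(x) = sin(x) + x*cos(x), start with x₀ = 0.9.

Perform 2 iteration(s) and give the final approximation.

f(x) = x*sin(x) - 1
f'(x) = sin(x) + x*cos(x)
x₀ = 0.9

Newton-Raphson formula: x_{n+1} = x_n - f(x_n)/f'(x_n)

Iteration 1:
  f(0.900000) = -0.295006
  f'(0.900000) = 1.342776
  x_1 = 0.900000 - (-0.295006)/1.342776 = 1.119698
Iteration 2:
  f(1.119698) = 0.007694
  f'(1.119698) = 1.388106
  x_2 = 1.119698 - 0.007694/1.388106 = 1.114156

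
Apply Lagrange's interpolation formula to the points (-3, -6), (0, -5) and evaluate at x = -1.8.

Lagrange interpolation formula:
P(x) = Σ yᵢ × Lᵢ(x)
where Lᵢ(x) = Π_{j≠i} (x - xⱼ)/(xᵢ - xⱼ)

L_0(-1.8) = (-1.8 - 0)/(-3 - 0) = 0.600000
L_1(-1.8) = (-1.8 - (-3))/(0 - (-3)) = 0.400000

P(-1.8) = (-6)×L_0(-1.8) + (-5)×L_1(-1.8)
P(-1.8) = -5.600000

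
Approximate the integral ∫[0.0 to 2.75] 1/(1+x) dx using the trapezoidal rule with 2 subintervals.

f(x) = 1/(1+x)
a = 0.0, b = 2.75, n = 2
h = (b - a)/n = 1.375000

Trapezoidal rule: (h/2)[f(x₀) + 2f(x₁) + 2f(x₂) + ... + f(xₙ)]

x_0 = 0.0000, f(x_0) = 1.000000, coefficient = 1
x_1 = 1.3750, f(x_1) = 0.421053, coefficient = 2
x_2 = 2.7500, f(x_2) = 0.266667, coefficient = 1

I ≈ (1.375000/2) × 2.108772 = 1.449781
Exact value: 1.321756
Error: 0.128025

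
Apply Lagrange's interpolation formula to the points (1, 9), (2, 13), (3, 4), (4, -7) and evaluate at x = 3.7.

Lagrange interpolation formula:
P(x) = Σ yᵢ × Lᵢ(x)
where Lᵢ(x) = Π_{j≠i} (x - xⱼ)/(xᵢ - xⱼ)

L_0(3.7) = (3.7 - 2)/(1 - 2) × (3.7 - 3)/(1 - 3) × (3.7 - 4)/(1 - 4) = 0.059500
L_1(3.7) = (3.7 - 1)/(2 - 1) × (3.7 - 3)/(2 - 3) × (3.7 - 4)/(2 - 4) = -0.283500
L_2(3.7) = (3.7 - 1)/(3 - 1) × (3.7 - 2)/(3 - 2) × (3.7 - 4)/(3 - 4) = 0.688500
L_3(3.7) = (3.7 - 1)/(4 - 1) × (3.7 - 2)/(4 - 2) × (3.7 - 3)/(4 - 3) = 0.535500

P(3.7) = 9×L_0(3.7) + 13×L_1(3.7) + 4×L_2(3.7) + (-7)×L_3(3.7)
P(3.7) = -4.144500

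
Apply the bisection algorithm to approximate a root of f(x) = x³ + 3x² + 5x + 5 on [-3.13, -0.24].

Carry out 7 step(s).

f(x) = x³ + 3x² + 5x + 5
Initial interval: [-3.13, -0.24]

Iteration 1:
  c_1 = (-3.130000 + (-0.240000))/2 = -1.685000
  f(c_1) = f(-1.685000) = 0.308581
  f(a) × f(c) < 0, new interval: [-3.130000, -1.685000]
Iteration 2:
  c_2 = (-3.130000 + (-1.685000))/2 = -2.407500
  f(c_2) = f(-2.407500) = -3.603337
  f(a) × f(c) ≥ 0, new interval: [-2.407500, -1.685000]
Iteration 3:
  c_3 = (-2.407500 + (-1.685000))/2 = -2.046250
  f(c_3) = f(-2.046250) = -1.237766
  f(a) × f(c) ≥ 0, new interval: [-2.046250, -1.685000]
Iteration 4:
  c_4 = (-2.046250 + (-1.685000))/2 = -1.865625
  f(c_4) = f(-1.865625) = -0.379869
  f(a) × f(c) ≥ 0, new interval: [-1.865625, -1.685000]
Iteration 5:
  c_5 = (-1.865625 + (-1.685000))/2 = -1.775313
  f(c_5) = f(-1.775313) = -0.016673
  f(a) × f(c) ≥ 0, new interval: [-1.775313, -1.685000]
Iteration 6:
  c_6 = (-1.775313 + (-1.685000))/2 = -1.730156
  f(c_6) = f(-1.730156) = 0.150421
  f(a) × f(c) < 0, new interval: [-1.775313, -1.730156]
Iteration 7:
  c_7 = (-1.775313 + (-1.730156))/2 = -1.752734
  f(c_7) = f(-1.752734) = 0.068025
  f(a) × f(c) < 0, new interval: [-1.775313, -1.752734]

After 7 iteration(s), the approximation is c_7 = -1.752734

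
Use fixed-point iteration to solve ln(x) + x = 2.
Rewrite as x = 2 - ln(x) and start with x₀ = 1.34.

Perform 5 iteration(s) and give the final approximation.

Equation: ln(x) + x = 2
Fixed-point form: x = 2 - ln(x)
x₀ = 1.34

x_1 = g(1.340000) = 1.707330
x_2 = g(1.707330) = 1.465069
x_3 = g(1.465069) = 1.618098
x_4 = g(1.618098) = 1.518749
x_5 = g(1.518749) = 1.582113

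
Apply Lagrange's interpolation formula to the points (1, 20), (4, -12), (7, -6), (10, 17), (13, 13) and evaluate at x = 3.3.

Lagrange interpolation formula:
P(x) = Σ yᵢ × Lᵢ(x)
where Lᵢ(x) = Π_{j≠i} (x - xⱼ)/(xᵢ - xⱼ)

L_0(3.3) = (3.3 - 4)/(1 - 4) × (3.3 - 7)/(1 - 7) × (3.3 - 10)/(1 - 10) × (3.3 - 13)/(1 - 13) = 0.086586
L_1(3.3) = (3.3 - 1)/(4 - 1) × (3.3 - 7)/(4 - 7) × (3.3 - 10)/(4 - 10) × (3.3 - 13)/(4 - 13) = 1.137994
L_2(3.3) = (3.3 - 1)/(7 - 1) × (3.3 - 4)/(7 - 4) × (3.3 - 10)/(7 - 10) × (3.3 - 13)/(7 - 13) = -0.322944
L_3(3.3) = (3.3 - 1)/(10 - 1) × (3.3 - 4)/(10 - 4) × (3.3 - 7)/(10 - 7) × (3.3 - 13)/(10 - 13) = 0.118895
L_4(3.3) = (3.3 - 1)/(13 - 1) × (3.3 - 4)/(13 - 4) × (3.3 - 7)/(13 - 7) × (3.3 - 10)/(13 - 10) = -0.020531

P(3.3) = 20×L_0(3.3) + (-12)×L_1(3.3) + (-6)×L_2(3.3) + 17×L_3(3.3) + 13×L_4(3.3)
P(3.3) = -8.232217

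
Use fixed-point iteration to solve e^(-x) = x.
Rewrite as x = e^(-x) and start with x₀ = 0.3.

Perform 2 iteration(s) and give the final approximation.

Equation: e^(-x) = x
Fixed-point form: x = e^(-x)
x₀ = 0.3

x_1 = g(0.300000) = 0.740818
x_2 = g(0.740818) = 0.476724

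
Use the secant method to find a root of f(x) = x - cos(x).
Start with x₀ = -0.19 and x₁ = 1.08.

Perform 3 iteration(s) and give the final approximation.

f(x) = x - cos(x)
x₀ = -0.19, x₁ = 1.08

Secant formula: x_{n+1} = x_n - f(x_n)(x_n - x_{n-1})/(f(x_n) - f(x_{n-1}))

Iteration 1:
  f(-0.190000) = -1.172004
  f(1.080000) = 0.608672
  x_2 = 1.080000 - 0.608672×(1.080000 - (-0.190000))/(0.608672 - (-1.172004))
       = 0.645888
Iteration 2:
  f(1.080000) = 0.608672
  f(0.645888) = -0.152678
  x_3 = 0.645888 - (-0.152678)×(0.645888 - 1.080000)/(-0.152678 - 0.608672)
       = 0.732943
Iteration 3:
  f(0.645888) = -0.152678
  f(0.732943) = -0.010266
  x_4 = 0.732943 - (-0.010266)×(0.732943 - 0.645888)/(-0.010266 - (-0.152678))
       = 0.739218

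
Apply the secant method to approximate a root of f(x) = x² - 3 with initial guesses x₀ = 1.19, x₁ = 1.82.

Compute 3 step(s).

f(x) = x² - 3
x₀ = 1.19, x₁ = 1.82

Secant formula: x_{n+1} = x_n - f(x_n)(x_n - x_{n-1})/(f(x_n) - f(x_{n-1}))

Iteration 1:
  f(1.190000) = -1.583900
  f(1.820000) = 0.312400
  x_2 = 1.820000 - 0.312400×(1.820000 - 1.190000)/(0.312400 - (-1.583900))
       = 1.716213
Iteration 2:
  f(1.820000) = 0.312400
  f(1.716213) = -0.054614
  x_3 = 1.716213 - (-0.054614)×(1.716213 - 1.820000)/(-0.054614 - 0.312400)
       = 1.731657
Iteration 3:
  f(1.716213) = -0.054614
  f(1.731657) = -0.001364
  x_4 = 1.731657 - (-0.001364)×(1.731657 - 1.716213)/(-0.001364 - (-0.054614))
       = 1.732053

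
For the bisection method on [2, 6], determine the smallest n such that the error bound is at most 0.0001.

We need (b-a)/2^n ≤ 0.0001
(6 - 2)/2^n ≤ 0.0001
4/2^n ≤ 0.0001
2^n ≥ 40000
n ≥ log₂(40000) = 15.29
n ≥ 16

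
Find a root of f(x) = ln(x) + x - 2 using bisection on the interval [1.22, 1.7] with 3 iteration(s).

f(x) = ln(x) + x - 2
Initial interval: [1.22, 1.7]

Iteration 1:
  c_1 = (1.220000 + 1.700000)/2 = 1.460000
  f(c_1) = f(1.460000) = -0.161564
  f(a) × f(c) ≥ 0, new interval: [1.460000, 1.700000]
Iteration 2:
  c_2 = (1.460000 + 1.700000)/2 = 1.580000
  f(c_2) = f(1.580000) = 0.037425
  f(a) × f(c) < 0, new interval: [1.460000, 1.580000]
Iteration 3:
  c_3 = (1.460000 + 1.580000)/2 = 1.520000
  f(c_3) = f(1.520000) = -0.061290
  f(a) × f(c) ≥ 0, new interval: [1.520000, 1.580000]

After 3 iteration(s), the approximation is c_3 = 1.520000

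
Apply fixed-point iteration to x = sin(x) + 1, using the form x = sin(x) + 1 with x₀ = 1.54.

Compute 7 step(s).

Equation: x = sin(x) + 1
Fixed-point form: x = sin(x) + 1
x₀ = 1.54

x_1 = g(1.540000) = 1.999526
x_2 = g(1.999526) = 1.909495
x_3 = g(1.909495) = 1.943188
x_4 = g(1.943188) = 1.931460
x_5 = g(1.931460) = 1.935663
x_6 = g(1.935663) = 1.934171
x_7 = g(1.934171) = 1.934703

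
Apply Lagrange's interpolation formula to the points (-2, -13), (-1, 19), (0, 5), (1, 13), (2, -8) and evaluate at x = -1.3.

Lagrange interpolation formula:
P(x) = Σ yᵢ × Lᵢ(x)
where Lᵢ(x) = Π_{j≠i} (x - xⱼ)/(xᵢ - xⱼ)

L_0(-1.3) = (-1.3 - (-1))/(-2 - (-1)) × (-1.3 - 0)/(-2 - 0) × (-1.3 - 1)/(-2 - 1) × (-1.3 - 2)/(-2 - 2) = 0.123338
L_1(-1.3) = (-1.3 - (-2))/(-1 - (-2)) × (-1.3 - 0)/(-1 - 0) × (-1.3 - 1)/(-1 - 1) × (-1.3 - 2)/(-1 - 2) = 1.151150
L_2(-1.3) = (-1.3 - (-2))/(0 - (-2)) × (-1.3 - (-1))/(0 - (-1)) × (-1.3 - 1)/(0 - 1) × (-1.3 - 2)/(0 - 2) = -0.398475
L_3(-1.3) = (-1.3 - (-2))/(1 - (-2)) × (-1.3 - (-1))/(1 - (-1)) × (-1.3 - 0)/(1 - 0) × (-1.3 - 2)/(1 - 2) = 0.150150
L_4(-1.3) = (-1.3 - (-2))/(2 - (-2)) × (-1.3 - (-1))/(2 - (-1)) × (-1.3 - 0)/(2 - 0) × (-1.3 - 1)/(2 - 1) = -0.026163

P(-1.3) = (-13)×L_0(-1.3) + 19×L_1(-1.3) + 5×L_2(-1.3) + 13×L_3(-1.3) + (-8)×L_4(-1.3)
P(-1.3) = 20.437337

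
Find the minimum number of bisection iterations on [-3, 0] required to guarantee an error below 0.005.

We need (b-a)/2^n ≤ 0.005
(0 - (-3))/2^n ≤ 0.005
3/2^n ≤ 0.005
2^n ≥ 600
n ≥ log₂(600) = 9.23
n ≥ 10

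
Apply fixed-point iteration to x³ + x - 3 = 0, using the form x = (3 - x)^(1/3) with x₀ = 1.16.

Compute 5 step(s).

Equation: x³ + x - 3 = 0
Fixed-point form: x = (3 - x)^(1/3)
x₀ = 1.16

x_1 = g(1.160000) = 1.225385
x_2 = g(1.225385) = 1.210695
x_3 = g(1.210695) = 1.214026
x_4 = g(1.214026) = 1.213272
x_5 = g(1.213272) = 1.213443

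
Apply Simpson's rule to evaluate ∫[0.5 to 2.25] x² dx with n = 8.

f(x) = x²
a = 0.5, b = 2.25, n = 8
h = (b - a)/n = 0.218750

Simpson's rule: (h/3)[f(x₀) + 4f(x₁) + 2f(x₂) + ... + f(xₙ)]

x_0 = 0.5000, f(x_0) = 0.250000, coefficient = 1
x_1 = 0.7188, f(x_1) = 0.516602, coefficient = 4
x_2 = 0.9375, f(x_2) = 0.878906, coefficient = 2
x_3 = 1.1562, f(x_3) = 1.336914, coefficient = 4
x_4 = 1.3750, f(x_4) = 1.890625, coefficient = 2
x_5 = 1.5938, f(x_5) = 2.540039, coefficient = 4
x_6 = 1.8125, f(x_6) = 3.285156, coefficient = 2
x_7 = 2.0312, f(x_7) = 4.125977, coefficient = 4
x_8 = 2.2500, f(x_8) = 5.062500, coefficient = 1

I ≈ (0.218750/3) × 51.500000 = 3.755208
Exact value: 3.755208
Error: 0.000000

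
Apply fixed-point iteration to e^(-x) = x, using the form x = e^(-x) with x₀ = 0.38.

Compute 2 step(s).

Equation: e^(-x) = x
Fixed-point form: x = e^(-x)
x₀ = 0.38

x_1 = g(0.380000) = 0.683861
x_2 = g(0.683861) = 0.504665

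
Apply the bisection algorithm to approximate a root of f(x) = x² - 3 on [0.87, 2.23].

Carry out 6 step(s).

f(x) = x² - 3
Initial interval: [0.87, 2.23]

Iteration 1:
  c_1 = (0.870000 + 2.230000)/2 = 1.550000
  f(c_1) = f(1.550000) = -0.597500
  f(a) × f(c) ≥ 0, new interval: [1.550000, 2.230000]
Iteration 2:
  c_2 = (1.550000 + 2.230000)/2 = 1.890000
  f(c_2) = f(1.890000) = 0.572100
  f(a) × f(c) < 0, new interval: [1.550000, 1.890000]
Iteration 3:
  c_3 = (1.550000 + 1.890000)/2 = 1.720000
  f(c_3) = f(1.720000) = -0.041600
  f(a) × f(c) ≥ 0, new interval: [1.720000, 1.890000]
Iteration 4:
  c_4 = (1.720000 + 1.890000)/2 = 1.805000
  f(c_4) = f(1.805000) = 0.258025
  f(a) × f(c) < 0, new interval: [1.720000, 1.805000]
Iteration 5:
  c_5 = (1.720000 + 1.805000)/2 = 1.762500
  f(c_5) = f(1.762500) = 0.106406
  f(a) × f(c) < 0, new interval: [1.720000, 1.762500]
Iteration 6:
  c_6 = (1.720000 + 1.762500)/2 = 1.741250
  f(c_6) = f(1.741250) = 0.031952
  f(a) × f(c) < 0, new interval: [1.720000, 1.741250]

After 6 iteration(s), the approximation is c_6 = 1.741250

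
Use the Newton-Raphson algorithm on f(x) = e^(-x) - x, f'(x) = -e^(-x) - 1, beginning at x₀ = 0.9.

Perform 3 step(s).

f(x) = e^(-x) - x
f'(x) = -e^(-x) - 1
x₀ = 0.9

Newton-Raphson formula: x_{n+1} = x_n - f(x_n)/f'(x_n)

Iteration 1:
  f(0.900000) = -0.493430
  f'(0.900000) = -1.406570
  x_1 = 0.900000 - (-0.493430)/(-1.406570) = 0.549196
Iteration 2:
  f(0.549196) = 0.028218
  f'(0.549196) = -1.577414
  x_2 = 0.549196 - 0.028218/(-1.577414) = 0.567085
Iteration 3:
  f(0.567085) = 0.000092
  f'(0.567085) = -1.567177
  x_3 = 0.567085 - 0.000092/(-1.567177) = 0.567143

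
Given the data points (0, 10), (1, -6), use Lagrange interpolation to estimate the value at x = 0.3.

Lagrange interpolation formula:
P(x) = Σ yᵢ × Lᵢ(x)
where Lᵢ(x) = Π_{j≠i} (x - xⱼ)/(xᵢ - xⱼ)

L_0(0.3) = (0.3 - 1)/(0 - 1) = 0.700000
L_1(0.3) = (0.3 - 0)/(1 - 0) = 0.300000

P(0.3) = 10×L_0(0.3) + (-6)×L_1(0.3)
P(0.3) = 5.200000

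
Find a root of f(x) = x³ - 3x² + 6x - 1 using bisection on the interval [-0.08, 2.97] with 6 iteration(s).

f(x) = x³ - 3x² + 6x - 1
Initial interval: [-0.08, 2.97]

Iteration 1:
  c_1 = (-0.080000 + 2.970000)/2 = 1.445000
  f(c_1) = f(1.445000) = 4.423121
  f(a) × f(c) < 0, new interval: [-0.080000, 1.445000]
Iteration 2:
  c_2 = (-0.080000 + 1.445000)/2 = 0.682500
  f(c_2) = f(0.682500) = 2.015494
  f(a) × f(c) < 0, new interval: [-0.080000, 0.682500]
Iteration 3:
  c_3 = (-0.080000 + 0.682500)/2 = 0.301250
  f(c_3) = f(0.301250) = 0.562584
  f(a) × f(c) < 0, new interval: [-0.080000, 0.301250]
Iteration 4:
  c_4 = (-0.080000 + 0.301250)/2 = 0.110625
  f(c_4) = f(0.110625) = -0.371610
  f(a) × f(c) ≥ 0, new interval: [0.110625, 0.301250]
Iteration 5:
  c_5 = (0.110625 + 0.301250)/2 = 0.205937
  f(c_5) = f(0.205937) = 0.117128
  f(a) × f(c) < 0, new interval: [0.110625, 0.205937]
Iteration 6:
  c_6 = (0.110625 + 0.205937)/2 = 0.158281
  f(c_6) = f(0.158281) = -0.121506
  f(a) × f(c) ≥ 0, new interval: [0.158281, 0.205937]

After 6 iteration(s), the approximation is c_6 = 0.158281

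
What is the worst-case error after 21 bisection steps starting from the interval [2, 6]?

Bisection error bound: |error| ≤ (b-a)/2^n
|error| ≤ (6 - 2)/2^21 = 4/2^21
|error| ≤ 0.0000019073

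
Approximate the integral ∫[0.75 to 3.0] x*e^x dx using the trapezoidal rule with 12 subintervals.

f(x) = x*e^x
a = 0.75, b = 3.0, n = 12
h = (b - a)/n = 0.187500

Trapezoidal rule: (h/2)[f(x₀) + 2f(x₁) + 2f(x₂) + ... + f(xₙ)]

x_0 = 0.7500, f(x_0) = 1.587750, coefficient = 1
x_1 = 0.9375, f(x_1) = 2.393990, coefficient = 2
x_2 = 1.1250, f(x_2) = 3.465244, coefficient = 2
x_3 = 1.3125, f(x_3) = 4.876529, coefficient = 2
x_4 = 1.5000, f(x_4) = 6.722534, coefficient = 2
x_5 = 1.6875, f(x_5) = 9.122539, coefficient = 2
x_6 = 1.8750, f(x_6) = 12.226536, coefficient = 2
x_7 = 2.0625, f(x_7) = 16.222819, coefficient = 2
x_8 = 2.2500, f(x_8) = 21.347406, coefficient = 2
x_9 = 2.4375, f(x_9) = 27.895710, coefficient = 2
x_10 = 2.6250, f(x_10) = 36.237007, coefficient = 2
x_11 = 2.8125, f(x_11) = 46.832330, coefficient = 2
x_12 = 3.0000, f(x_12) = 60.256611, coefficient = 1

I ≈ (0.187500/2) × 436.529647 = 40.924654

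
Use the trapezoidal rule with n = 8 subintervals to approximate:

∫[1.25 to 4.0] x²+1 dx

f(x) = x²+1
a = 1.25, b = 4.0, n = 8
h = (b - a)/n = 0.343750

Trapezoidal rule: (h/2)[f(x₀) + 2f(x₁) + 2f(x₂) + ... + f(xₙ)]

x_0 = 1.2500, f(x_0) = 2.562500, coefficient = 1
x_1 = 1.5938, f(x_1) = 3.540039, coefficient = 2
x_2 = 1.9375, f(x_2) = 4.753906, coefficient = 2
x_3 = 2.2812, f(x_3) = 6.204102, coefficient = 2
x_4 = 2.6250, f(x_4) = 7.890625, coefficient = 2
x_5 = 2.9688, f(x_5) = 9.813477, coefficient = 2
x_6 = 3.3125, f(x_6) = 11.972656, coefficient = 2
x_7 = 3.6562, f(x_7) = 14.368164, coefficient = 2
x_8 = 4.0000, f(x_8) = 17.000000, coefficient = 1

I ≈ (0.343750/2) × 136.648438 = 23.486450
Exact value: 23.432292
Error: 0.054159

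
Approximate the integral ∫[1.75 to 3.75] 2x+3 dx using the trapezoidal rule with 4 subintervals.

f(x) = 2x+3
a = 1.75, b = 3.75, n = 4
h = (b - a)/n = 0.500000

Trapezoidal rule: (h/2)[f(x₀) + 2f(x₁) + 2f(x₂) + ... + f(xₙ)]

x_0 = 1.7500, f(x_0) = 6.500000, coefficient = 1
x_1 = 2.2500, f(x_1) = 7.500000, coefficient = 2
x_2 = 2.7500, f(x_2) = 8.500000, coefficient = 2
x_3 = 3.2500, f(x_3) = 9.500000, coefficient = 2
x_4 = 3.7500, f(x_4) = 10.500000, coefficient = 1

I ≈ (0.500000/2) × 68.000000 = 17.000000
Exact value: 17.000000
Error: 0.000000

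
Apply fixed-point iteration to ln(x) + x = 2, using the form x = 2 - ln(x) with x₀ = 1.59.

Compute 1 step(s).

Equation: ln(x) + x = 2
Fixed-point form: x = 2 - ln(x)
x₀ = 1.59

x_1 = g(1.590000) = 1.536266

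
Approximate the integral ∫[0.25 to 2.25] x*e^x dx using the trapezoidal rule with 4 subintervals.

f(x) = x*e^x
a = 0.25, b = 2.25, n = 4
h = (b - a)/n = 0.500000

Trapezoidal rule: (h/2)[f(x₀) + 2f(x₁) + 2f(x₂) + ... + f(xₙ)]

x_0 = 0.2500, f(x_0) = 0.321006, coefficient = 1
x_1 = 0.7500, f(x_1) = 1.587750, coefficient = 2
x_2 = 1.2500, f(x_2) = 4.362929, coefficient = 2
x_3 = 1.7500, f(x_3) = 10.070555, coefficient = 2
x_4 = 2.2500, f(x_4) = 21.347406, coefficient = 1

I ≈ (0.500000/2) × 53.710879 = 13.427720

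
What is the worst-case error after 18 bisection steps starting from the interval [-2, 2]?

Bisection error bound: |error| ≤ (b-a)/2^n
|error| ≤ (2 - (-2))/2^18 = 4/2^18
|error| ≤ 0.0000152588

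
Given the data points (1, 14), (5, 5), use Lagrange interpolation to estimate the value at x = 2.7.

Lagrange interpolation formula:
P(x) = Σ yᵢ × Lᵢ(x)
where Lᵢ(x) = Π_{j≠i} (x - xⱼ)/(xᵢ - xⱼ)

L_0(2.7) = (2.7 - 5)/(1 - 5) = 0.575000
L_1(2.7) = (2.7 - 1)/(5 - 1) = 0.425000

P(2.7) = 14×L_0(2.7) + 5×L_1(2.7)
P(2.7) = 10.175000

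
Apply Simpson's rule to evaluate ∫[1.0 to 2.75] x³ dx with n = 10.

f(x) = x³
a = 1.0, b = 2.75, n = 10
h = (b - a)/n = 0.175000

Simpson's rule: (h/3)[f(x₀) + 4f(x₁) + 2f(x₂) + ... + f(xₙ)]

x_0 = 1.0000, f(x_0) = 1.000000, coefficient = 1
x_1 = 1.1750, f(x_1) = 1.622234, coefficient = 4
x_2 = 1.3500, f(x_2) = 2.460375, coefficient = 2
x_3 = 1.5250, f(x_3) = 3.546578, coefficient = 4
x_4 = 1.7000, f(x_4) = 4.913000, coefficient = 2
x_5 = 1.8750, f(x_5) = 6.591797, coefficient = 4
x_6 = 2.0500, f(x_6) = 8.615125, coefficient = 2
x_7 = 2.2250, f(x_7) = 11.015141, coefficient = 4
x_8 = 2.4000, f(x_8) = 13.824000, coefficient = 2
x_9 = 2.5750, f(x_9) = 17.073859, coefficient = 4
x_10 = 2.7500, f(x_10) = 20.796875, coefficient = 1

I ≈ (0.175000/3) × 240.820312 = 14.047852
Exact value: 14.047852
Error: 0.000000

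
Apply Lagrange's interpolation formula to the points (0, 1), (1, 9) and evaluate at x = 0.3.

Lagrange interpolation formula:
P(x) = Σ yᵢ × Lᵢ(x)
where Lᵢ(x) = Π_{j≠i} (x - xⱼ)/(xᵢ - xⱼ)

L_0(0.3) = (0.3 - 1)/(0 - 1) = 0.700000
L_1(0.3) = (0.3 - 0)/(1 - 0) = 0.300000

P(0.3) = 1×L_0(0.3) + 9×L_1(0.3)
P(0.3) = 3.400000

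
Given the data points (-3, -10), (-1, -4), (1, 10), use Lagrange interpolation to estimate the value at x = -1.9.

Lagrange interpolation formula:
P(x) = Σ yᵢ × Lᵢ(x)
where Lᵢ(x) = Π_{j≠i} (x - xⱼ)/(xᵢ - xⱼ)

L_0(-1.9) = (-1.9 - (-1))/(-3 - (-1)) × (-1.9 - 1)/(-3 - 1) = 0.326250
L_1(-1.9) = (-1.9 - (-3))/(-1 - (-3)) × (-1.9 - 1)/(-1 - 1) = 0.797500
L_2(-1.9) = (-1.9 - (-3))/(1 - (-3)) × (-1.9 - (-1))/(1 - (-1)) = -0.123750

P(-1.9) = (-10)×L_0(-1.9) + (-4)×L_1(-1.9) + 10×L_2(-1.9)
P(-1.9) = -7.690000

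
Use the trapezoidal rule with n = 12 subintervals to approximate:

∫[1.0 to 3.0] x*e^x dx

f(x) = x*e^x
a = 1.0, b = 3.0, n = 12
h = (b - a)/n = 0.166667

Trapezoidal rule: (h/2)[f(x₀) + 2f(x₁) + 2f(x₂) + ... + f(xₙ)]

x_0 = 1.0000, f(x_0) = 2.718282, coefficient = 1
x_1 = 1.1667, f(x_1) = 3.746482, coefficient = 2
x_2 = 1.3333, f(x_2) = 5.058224, coefficient = 2
x_3 = 1.5000, f(x_3) = 6.722534, coefficient = 2
x_4 = 1.6667, f(x_4) = 8.824150, coefficient = 2
x_5 = 1.8333, f(x_5) = 11.466952, coefficient = 2
x_6 = 2.0000, f(x_6) = 14.778112, coefficient = 2
x_7 = 2.1667, f(x_7) = 18.913133, coefficient = 2
x_8 = 2.3333, f(x_8) = 24.061937, coefficient = 2
x_9 = 2.5000, f(x_9) = 30.456235, coefficient = 2
x_10 = 2.6667, f(x_10) = 38.378443, coefficient = 2
x_11 = 2.8333, f(x_11) = 48.172446, coefficient = 2
x_12 = 3.0000, f(x_12) = 60.256611, coefficient = 1

I ≈ (0.166667/2) × 484.132188 = 40.344349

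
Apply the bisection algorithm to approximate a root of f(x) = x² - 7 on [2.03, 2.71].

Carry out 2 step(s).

f(x) = x² - 7
Initial interval: [2.03, 2.71]

Iteration 1:
  c_1 = (2.030000 + 2.710000)/2 = 2.370000
  f(c_1) = f(2.370000) = -1.383100
  f(a) × f(c) ≥ 0, new interval: [2.370000, 2.710000]
Iteration 2:
  c_2 = (2.370000 + 2.710000)/2 = 2.540000
  f(c_2) = f(2.540000) = -0.548400
  f(a) × f(c) ≥ 0, new interval: [2.540000, 2.710000]

After 2 iteration(s), the approximation is c_2 = 2.540000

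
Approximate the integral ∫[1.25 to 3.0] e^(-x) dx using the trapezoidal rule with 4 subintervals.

f(x) = e^(-x)
a = 1.25, b = 3.0, n = 4
h = (b - a)/n = 0.437500

Trapezoidal rule: (h/2)[f(x₀) + 2f(x₁) + 2f(x₂) + ... + f(xₙ)]

x_0 = 1.2500, f(x_0) = 0.286505, coefficient = 1
x_1 = 1.6875, f(x_1) = 0.184981, coefficient = 2
x_2 = 2.1250, f(x_2) = 0.119433, coefficient = 2
x_3 = 2.5625, f(x_3) = 0.077112, coefficient = 2
x_4 = 3.0000, f(x_4) = 0.049787, coefficient = 1

I ≈ (0.437500/2) × 1.099344 = 0.240482
Exact value: 0.236718
Error: 0.003764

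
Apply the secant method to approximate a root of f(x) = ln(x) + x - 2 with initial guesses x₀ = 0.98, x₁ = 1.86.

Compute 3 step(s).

f(x) = ln(x) + x - 2
x₀ = 0.98, x₁ = 1.86

Secant formula: x_{n+1} = x_n - f(x_n)(x_n - x_{n-1})/(f(x_n) - f(x_{n-1}))

Iteration 1:
  f(0.980000) = -1.040203
  f(1.860000) = 0.480576
  x_2 = 1.860000 - 0.480576×(1.860000 - 0.980000)/(0.480576 - (-1.040203))
       = 1.581914
Iteration 2:
  f(1.860000) = 0.480576
  f(1.581914) = 0.040550
  x_3 = 1.581914 - 0.040550×(1.581914 - 1.860000)/(0.040550 - 0.480576)
       = 1.556288
Iteration 3:
  f(1.581914) = 0.040550
  f(1.556288) = -0.001409
  x_4 = 1.556288 - (-0.001409)×(1.556288 - 1.581914)/(-0.001409 - 0.040550)
       = 1.557148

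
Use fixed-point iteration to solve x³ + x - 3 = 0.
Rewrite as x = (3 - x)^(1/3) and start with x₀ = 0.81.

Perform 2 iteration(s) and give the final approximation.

Equation: x³ + x - 3 = 0
Fixed-point form: x = (3 - x)^(1/3)
x₀ = 0.81

x_1 = g(0.810000) = 1.298618
x_2 = g(1.298618) = 1.193807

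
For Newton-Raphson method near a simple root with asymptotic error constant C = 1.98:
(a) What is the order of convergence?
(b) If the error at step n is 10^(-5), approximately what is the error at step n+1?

(a) Newton-Raphson has quadratic (order 2) convergence near simple roots.
    This means |e_{n+1}| ≈ C|e_n|².

(b) With |e_n| = 10^(-5) and C = 1.98:
    |e_{n+1}| ≈ 1.98 × (10^(-5))² = 1.98 × 10^(-10)

(a) 2 (quadratic); (b) |e_{n+1}| ≈ 1.980e-10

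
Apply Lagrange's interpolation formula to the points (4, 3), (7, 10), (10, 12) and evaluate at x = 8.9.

Lagrange interpolation formula:
P(x) = Σ yᵢ × Lᵢ(x)
where Lᵢ(x) = Π_{j≠i} (x - xⱼ)/(xᵢ - xⱼ)

L_0(8.9) = (8.9 - 7)/(4 - 7) × (8.9 - 10)/(4 - 10) = -0.116111
L_1(8.9) = (8.9 - 4)/(7 - 4) × (8.9 - 10)/(7 - 10) = 0.598889
L_2(8.9) = (8.9 - 4)/(10 - 4) × (8.9 - 7)/(10 - 7) = 0.517222

P(8.9) = 3×L_0(8.9) + 10×L_1(8.9) + 12×L_2(8.9)
P(8.9) = 11.847222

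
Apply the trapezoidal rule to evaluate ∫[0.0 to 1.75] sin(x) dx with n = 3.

f(x) = sin(x)
a = 0.0, b = 1.75, n = 3
h = (b - a)/n = 0.583333

Trapezoidal rule: (h/2)[f(x₀) + 2f(x₁) + 2f(x₂) + ... + f(xₙ)]

x_0 = 0.0000, f(x_0) = 0.000000, coefficient = 1
x_1 = 0.5833, f(x_1) = 0.550809, coefficient = 2
x_2 = 1.1667, f(x_2) = 0.919445, coefficient = 2
x_3 = 1.7500, f(x_3) = 0.983986, coefficient = 1

I ≈ (0.583333/2) × 3.924494 = 1.144644
Exact value: 1.178246
Error: 0.033602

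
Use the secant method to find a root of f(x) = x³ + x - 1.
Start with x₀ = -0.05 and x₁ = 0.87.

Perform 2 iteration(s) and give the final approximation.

f(x) = x³ + x - 1
x₀ = -0.05, x₁ = 0.87

Secant formula: x_{n+1} = x_n - f(x_n)(x_n - x_{n-1})/(f(x_n) - f(x_{n-1}))

Iteration 1:
  f(-0.050000) = -1.050125
  f(0.870000) = 0.528503
  x_2 = 0.870000 - 0.528503×(0.870000 - (-0.050000))/(0.528503 - (-1.050125))
       = 0.561997
Iteration 2:
  f(0.870000) = 0.528503
  f(0.561997) = -0.260502
  x_3 = 0.561997 - (-0.260502)×(0.561997 - 0.870000)/(-0.260502 - 0.528503)
       = 0.663689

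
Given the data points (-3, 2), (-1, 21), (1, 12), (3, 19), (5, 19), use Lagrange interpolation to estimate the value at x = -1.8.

Lagrange interpolation formula:
P(x) = Σ yᵢ × Lᵢ(x)
where Lᵢ(x) = Π_{j≠i} (x - xⱼ)/(xᵢ - xⱼ)

L_0(-1.8) = (-1.8 - (-1))/(-3 - (-1)) × (-1.8 - 1)/(-3 - 1) × (-1.8 - 3)/(-3 - 3) × (-1.8 - 5)/(-3 - 5) = 0.190400
L_1(-1.8) = (-1.8 - (-3))/(-1 - (-3)) × (-1.8 - 1)/(-1 - 1) × (-1.8 - 3)/(-1 - 3) × (-1.8 - 5)/(-1 - 5) = 1.142400
L_2(-1.8) = (-1.8 - (-3))/(1 - (-3)) × (-1.8 - (-1))/(1 - (-1)) × (-1.8 - 3)/(1 - 3) × (-1.8 - 5)/(1 - 5) = -0.489600
L_3(-1.8) = (-1.8 - (-3))/(3 - (-3)) × (-1.8 - (-1))/(3 - (-1)) × (-1.8 - 1)/(3 - 1) × (-1.8 - 5)/(3 - 5) = 0.190400
L_4(-1.8) = (-1.8 - (-3))/(5 - (-3)) × (-1.8 - (-1))/(5 - (-1)) × (-1.8 - 1)/(5 - 1) × (-1.8 - 3)/(5 - 3) = -0.033600

P(-1.8) = 2×L_0(-1.8) + 21×L_1(-1.8) + 12×L_2(-1.8) + 19×L_3(-1.8) + 19×L_4(-1.8)
P(-1.8) = 21.475200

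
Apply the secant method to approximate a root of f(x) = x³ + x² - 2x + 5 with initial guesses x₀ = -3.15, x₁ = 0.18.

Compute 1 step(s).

f(x) = x³ + x² - 2x + 5
x₀ = -3.15, x₁ = 0.18

Secant formula: x_{n+1} = x_n - f(x_n)(x_n - x_{n-1})/(f(x_n) - f(x_{n-1}))

Iteration 1:
  f(-3.150000) = -10.033375
  f(0.180000) = 4.678232
  x_2 = 0.180000 - 4.678232×(0.180000 - (-3.150000))/(4.678232 - (-10.033375))
       = -0.878927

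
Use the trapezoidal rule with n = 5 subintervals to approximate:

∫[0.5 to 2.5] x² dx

f(x) = x²
a = 0.5, b = 2.5, n = 5
h = (b - a)/n = 0.400000

Trapezoidal rule: (h/2)[f(x₀) + 2f(x₁) + 2f(x₂) + ... + f(xₙ)]

x_0 = 0.5000, f(x_0) = 0.250000, coefficient = 1
x_1 = 0.9000, f(x_1) = 0.810000, coefficient = 2
x_2 = 1.3000, f(x_2) = 1.690000, coefficient = 2
x_3 = 1.7000, f(x_3) = 2.890000, coefficient = 2
x_4 = 2.1000, f(x_4) = 4.410000, coefficient = 2
x_5 = 2.5000, f(x_5) = 6.250000, coefficient = 1

I ≈ (0.400000/2) × 26.100000 = 5.220000
Exact value: 5.166667
Error: 0.053333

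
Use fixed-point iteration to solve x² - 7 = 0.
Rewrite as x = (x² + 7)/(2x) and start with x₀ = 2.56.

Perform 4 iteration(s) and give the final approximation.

Equation: x² - 7 = 0
Fixed-point form: x = (x² + 7)/(2x)
x₀ = 2.56

x_1 = g(2.560000) = 2.647187
x_2 = g(2.647187) = 2.645752
x_3 = g(2.645752) = 2.645751
x_4 = g(2.645751) = 2.645751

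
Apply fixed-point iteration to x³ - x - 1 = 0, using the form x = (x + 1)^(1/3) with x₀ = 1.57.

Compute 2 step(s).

Equation: x³ - x - 1 = 0
Fixed-point form: x = (x + 1)^(1/3)
x₀ = 1.57

x_1 = g(1.570000) = 1.369760
x_2 = g(1.369760) = 1.333219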